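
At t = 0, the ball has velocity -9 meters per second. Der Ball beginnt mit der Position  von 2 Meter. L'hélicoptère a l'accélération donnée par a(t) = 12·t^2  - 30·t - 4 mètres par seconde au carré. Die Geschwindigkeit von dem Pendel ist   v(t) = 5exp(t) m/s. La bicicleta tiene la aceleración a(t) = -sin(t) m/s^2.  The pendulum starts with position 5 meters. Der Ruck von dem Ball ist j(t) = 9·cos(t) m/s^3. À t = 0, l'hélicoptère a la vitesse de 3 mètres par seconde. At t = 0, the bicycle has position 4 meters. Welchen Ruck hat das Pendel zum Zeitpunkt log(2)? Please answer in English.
Starting from velocity v(t) = 5·exp(t), we take 2 derivatives. Taking d/dt of v(t), we find a(t) = 5·exp(t). Differentiating acceleration, we get jerk: j(t) = 5·exp(t). We have jerk j(t) = 5·exp(t). Substituting t = log(2): j(log(2)) = 10.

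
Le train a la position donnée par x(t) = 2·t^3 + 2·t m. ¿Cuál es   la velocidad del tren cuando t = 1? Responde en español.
Para resolver esto, necesitamos tomar 1 derivada de nuestra ecuación de la posición x(t) = 2·t^3 + 2·t. Tomando d/dt de x(t), encontramos v(t) = 6·t^2 + 2. De la ecuación de la velocidad v(t) = 6·t^2 + 2, sustituimos t = 1 para obtener v = 8.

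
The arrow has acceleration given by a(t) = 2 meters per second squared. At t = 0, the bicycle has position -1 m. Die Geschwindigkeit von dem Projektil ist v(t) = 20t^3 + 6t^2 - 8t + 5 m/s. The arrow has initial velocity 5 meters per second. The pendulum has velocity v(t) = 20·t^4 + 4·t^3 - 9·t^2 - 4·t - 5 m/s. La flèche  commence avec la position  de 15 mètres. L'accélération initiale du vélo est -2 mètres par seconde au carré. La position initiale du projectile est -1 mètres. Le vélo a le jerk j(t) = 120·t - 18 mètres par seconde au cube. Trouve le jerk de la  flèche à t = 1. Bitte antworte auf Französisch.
Pour résoudre ceci, nous devons prendre 1 dérivée de notre équation de l'accélération a(t) = 2. En dérivant l'accélération, nous obtenons le jerk: j(t) = 0. De l'équation du jerk j(t) = 0, nous substituons t = 1 pour obtenir j = 0.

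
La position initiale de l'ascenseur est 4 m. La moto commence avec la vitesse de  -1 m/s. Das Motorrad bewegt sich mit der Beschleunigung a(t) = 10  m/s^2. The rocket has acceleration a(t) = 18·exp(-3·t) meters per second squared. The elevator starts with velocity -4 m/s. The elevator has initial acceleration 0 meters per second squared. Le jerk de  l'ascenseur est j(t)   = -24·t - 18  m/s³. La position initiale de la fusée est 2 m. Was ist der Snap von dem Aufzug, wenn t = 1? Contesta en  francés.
En partant du jerk j(t) = -24·t - 18, nous prenons 1 dérivée. En dérivant le jerk, nous obtenons le snap: s(t) = -24. De l'équation du snap s(t) = -24, nous substituons t = 1 pour obtenir s = -24.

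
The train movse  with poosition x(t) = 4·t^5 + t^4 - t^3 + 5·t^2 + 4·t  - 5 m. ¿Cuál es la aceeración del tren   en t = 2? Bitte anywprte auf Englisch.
We must differentiate our position equation x(t) = 4·t^5 + t^4 - t^3 + 5·t^2 + 4·t - 5 2 times. Taking d/dt of x(t), we find v(t) = 20·t^4 + 4·t^3 - 3·t^2 + 10·t + 4. Taking d/dt of v(t), we find a(t) = 80·t^3 + 12·t^2 - 6·t + 10. We have acceleration a(t) = 80·t^3 + 12·t^2 - 6·t + 10. Substituting t = 2: a(2) = 686.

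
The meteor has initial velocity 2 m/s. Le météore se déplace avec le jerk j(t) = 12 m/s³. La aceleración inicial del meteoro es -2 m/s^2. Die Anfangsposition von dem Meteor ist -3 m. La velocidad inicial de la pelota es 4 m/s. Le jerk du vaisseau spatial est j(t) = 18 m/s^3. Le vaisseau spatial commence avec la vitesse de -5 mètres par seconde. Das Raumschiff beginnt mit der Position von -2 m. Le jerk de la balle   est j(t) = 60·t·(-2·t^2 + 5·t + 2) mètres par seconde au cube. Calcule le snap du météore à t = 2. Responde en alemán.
Wir müssen unsere Gleichung für den Ruck j(t) = 12 1-mal ableiten. Die Ableitung von dem Ruck ergibt den Snap: s(t) = 0. Wir haben den Snap s(t) = 0. Durch Einsetzen von t = 2: s(2) = 0.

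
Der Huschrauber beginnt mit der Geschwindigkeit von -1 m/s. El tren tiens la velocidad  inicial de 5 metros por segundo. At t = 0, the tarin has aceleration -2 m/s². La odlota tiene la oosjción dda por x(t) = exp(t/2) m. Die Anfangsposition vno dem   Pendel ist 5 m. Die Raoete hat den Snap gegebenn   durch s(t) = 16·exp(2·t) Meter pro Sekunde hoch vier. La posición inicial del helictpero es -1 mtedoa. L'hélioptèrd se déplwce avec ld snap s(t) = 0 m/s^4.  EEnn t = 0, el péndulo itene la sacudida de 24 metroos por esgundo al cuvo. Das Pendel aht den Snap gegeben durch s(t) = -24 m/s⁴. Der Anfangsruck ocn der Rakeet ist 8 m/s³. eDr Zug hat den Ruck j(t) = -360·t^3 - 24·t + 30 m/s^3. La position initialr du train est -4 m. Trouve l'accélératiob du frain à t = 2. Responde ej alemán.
Wir müssen unsere Gleichung für den Ruck j(t) = -360·t^3 - 24·t + 30 1-mal integrieren. Durch Integration von dem Ruck und Verwendung der Anfangsbedingung a(0) = -2, erhalten wir a(t) = -90·t^4 - 12·t^2 + 30·t - 2. Mit a(t) = -90·t^4 - 12·t^2 + 30·t - 2 und Einsetzen von t = 2, finden wir a = -1430.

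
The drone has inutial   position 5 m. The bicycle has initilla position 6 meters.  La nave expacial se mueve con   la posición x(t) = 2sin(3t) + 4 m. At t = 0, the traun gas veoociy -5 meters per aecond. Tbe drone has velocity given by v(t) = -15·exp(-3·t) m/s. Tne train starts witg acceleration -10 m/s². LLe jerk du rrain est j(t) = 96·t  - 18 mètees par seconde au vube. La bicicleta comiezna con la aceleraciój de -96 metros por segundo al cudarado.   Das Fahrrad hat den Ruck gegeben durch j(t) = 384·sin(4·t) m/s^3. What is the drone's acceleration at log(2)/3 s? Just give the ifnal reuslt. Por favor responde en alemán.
Bei t = log(2)/3, a = 45/2.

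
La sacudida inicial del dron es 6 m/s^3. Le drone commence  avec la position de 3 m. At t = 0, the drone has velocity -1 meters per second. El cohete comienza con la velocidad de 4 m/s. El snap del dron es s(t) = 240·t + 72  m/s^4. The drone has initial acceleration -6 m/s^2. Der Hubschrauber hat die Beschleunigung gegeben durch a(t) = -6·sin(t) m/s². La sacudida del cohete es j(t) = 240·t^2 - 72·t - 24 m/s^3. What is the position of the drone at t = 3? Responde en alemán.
Wir müssen unsere Gleichung für den Snap s(t) = 240·t + 72 4-mal integrieren. Durch Integration von dem Snap und Verwendung der Anfangsbedingung j(0) = 6, erhalten wir j(t) = 120·t^2 + 72·t + 6. Die Stammfunktion von dem Ruck, mit a(0) = -6, ergibt die Beschleunigung: a(t) = 40·t^3 + 36·t^2 + 6·t - 6. Mit ∫a(t)dt und Anwendung von v(0) = -1, finden wir v(t) = 10·t^4 + 12·t^3 + 3·t^2 - 6·t - 1. Die Stammfunktion von der Geschwindigkeit ist die Position. Mit x(0) = 3 erhalten wir x(t) = 2·t^5 + 3·t^4 + t^3 - 3·t^2 - t + 3. Aus der Gleichung für die Position x(t) = 2·t^5 + 3·t^4 + t^3 - 3·t^2 - t + 3, setzen wir t = 3 ein und erhalten x = 729.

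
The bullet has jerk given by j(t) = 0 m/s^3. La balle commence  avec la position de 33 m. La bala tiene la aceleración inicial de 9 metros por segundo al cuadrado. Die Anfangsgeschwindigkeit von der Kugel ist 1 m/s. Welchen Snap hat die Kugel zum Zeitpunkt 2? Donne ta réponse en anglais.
Starting from jerk j(t) = 0, we take 1 derivative. Differentiating jerk, we get snap: s(t) = 0. We have snap s(t) = 0. Substituting t = 2: s(2) = 0.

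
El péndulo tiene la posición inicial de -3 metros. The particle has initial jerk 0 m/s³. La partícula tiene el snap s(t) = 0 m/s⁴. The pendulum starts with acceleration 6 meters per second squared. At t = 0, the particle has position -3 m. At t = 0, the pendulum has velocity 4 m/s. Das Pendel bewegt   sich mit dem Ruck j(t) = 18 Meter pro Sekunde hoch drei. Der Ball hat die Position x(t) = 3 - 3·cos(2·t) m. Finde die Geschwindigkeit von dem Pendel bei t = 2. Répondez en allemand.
Wir müssen unsere Gleichung für den Ruck j(t) = 18 2-mal integrieren. Das Integral von dem Ruck ist die Beschleunigung. Mit a(0) = 6 erhalten wir a(t) = 18·t + 6. Die Stammfunktion von der Beschleunigung ist die Geschwindigkeit. Mit v(0) = 4 erhalten wir v(t) = 9·t^2 + 6·t + 4. Wir haben die Geschwindigkeit v(t) = 9·t^2 + 6·t + 4. Durch Einsetzen von t = 2: v(2) = 52.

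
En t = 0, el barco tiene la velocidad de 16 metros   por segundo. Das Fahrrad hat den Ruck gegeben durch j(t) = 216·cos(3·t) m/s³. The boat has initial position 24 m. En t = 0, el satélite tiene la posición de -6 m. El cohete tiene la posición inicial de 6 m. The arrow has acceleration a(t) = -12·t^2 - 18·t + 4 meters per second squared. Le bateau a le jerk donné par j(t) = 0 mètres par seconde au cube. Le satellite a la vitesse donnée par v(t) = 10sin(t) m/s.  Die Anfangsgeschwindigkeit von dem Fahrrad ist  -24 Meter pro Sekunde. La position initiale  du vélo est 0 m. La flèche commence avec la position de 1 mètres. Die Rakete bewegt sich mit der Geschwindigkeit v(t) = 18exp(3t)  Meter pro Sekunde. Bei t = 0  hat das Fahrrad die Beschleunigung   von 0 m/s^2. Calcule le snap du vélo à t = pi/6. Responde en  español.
Partiendo de la sacudida j(t) = 216·cos(3·t), tomamos 1 derivada. Derivando la sacudida, obtenemos el snap: s(t) = -648·sin(3·t). Usando s(t) = -648·sin(3·t) y sustituyendo t = pi/6, encontramos s = -648.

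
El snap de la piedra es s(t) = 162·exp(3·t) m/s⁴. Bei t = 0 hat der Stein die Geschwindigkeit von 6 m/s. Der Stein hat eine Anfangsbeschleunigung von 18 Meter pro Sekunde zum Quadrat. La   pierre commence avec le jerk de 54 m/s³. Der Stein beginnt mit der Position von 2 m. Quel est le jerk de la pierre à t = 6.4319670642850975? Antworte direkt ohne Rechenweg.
j(6.4319670642850975) = 12956782581.1159.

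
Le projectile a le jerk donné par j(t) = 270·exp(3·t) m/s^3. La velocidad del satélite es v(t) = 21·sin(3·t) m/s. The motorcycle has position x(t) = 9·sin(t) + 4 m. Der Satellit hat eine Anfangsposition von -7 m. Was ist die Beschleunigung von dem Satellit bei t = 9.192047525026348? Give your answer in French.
En partant de la vitesse v(t) = 21·sin(3·t), nous prenons 1 dérivée. En dérivant la vitesse, nous obtenons l'accélération: a(t) = 63·cos(3·t). En utilisant a(t) = 63·cos(3·t) et en substituant t = 9.192047525026348, nous trouvons a = -48.2583860314047.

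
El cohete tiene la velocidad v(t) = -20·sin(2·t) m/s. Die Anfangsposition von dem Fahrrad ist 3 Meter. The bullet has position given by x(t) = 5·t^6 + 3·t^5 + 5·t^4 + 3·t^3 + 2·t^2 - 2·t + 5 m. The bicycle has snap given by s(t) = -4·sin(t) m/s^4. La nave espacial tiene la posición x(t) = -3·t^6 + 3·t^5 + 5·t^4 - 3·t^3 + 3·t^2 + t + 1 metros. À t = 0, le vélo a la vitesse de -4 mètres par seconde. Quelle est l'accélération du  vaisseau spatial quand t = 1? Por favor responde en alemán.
Wir müssen unsere Gleichung für die Position x(t) = -3·t^6 + 3·t^5 + 5·t^4 - 3·t^3 + 3·t^2 + t + 1 2-mal ableiten. Durch Ableiten von der Position erhalten wir die Geschwindigkeit: v(t) = -18·t^5 + 15·t^4 + 20·t^3 - 9·t^2 + 6·t + 1. Die Ableitung von der Geschwindigkeit ergibt die Beschleunigung: a(t) = -90·t^4 + 60·t^3 + 60·t^2 - 18·t + 6. Wir haben die Beschleunigung a(t) = -90·t^4 + 60·t^3 + 60·t^2 - 18·t + 6. Durch Einsetzen von t = 1: a(1) = 18.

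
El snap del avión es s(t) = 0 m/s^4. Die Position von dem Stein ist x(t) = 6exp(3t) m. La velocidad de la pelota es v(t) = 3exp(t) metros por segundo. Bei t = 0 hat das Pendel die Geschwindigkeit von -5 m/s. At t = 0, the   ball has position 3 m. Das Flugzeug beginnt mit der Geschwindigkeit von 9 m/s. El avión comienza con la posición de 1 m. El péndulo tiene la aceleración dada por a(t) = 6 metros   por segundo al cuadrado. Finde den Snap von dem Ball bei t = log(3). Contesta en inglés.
To solve this, we need to take 3 derivatives of our velocity equation v(t) = 3·exp(t). Taking d/dt of v(t), we find a(t) = 3·exp(t). The derivative of acceleration gives jerk: j(t) = 3·exp(t). Taking d/dt of j(t), we find s(t) = 3·exp(t). We have snap s(t) = 3·exp(t). Substituting t = log(3): s(log(3)) = 9.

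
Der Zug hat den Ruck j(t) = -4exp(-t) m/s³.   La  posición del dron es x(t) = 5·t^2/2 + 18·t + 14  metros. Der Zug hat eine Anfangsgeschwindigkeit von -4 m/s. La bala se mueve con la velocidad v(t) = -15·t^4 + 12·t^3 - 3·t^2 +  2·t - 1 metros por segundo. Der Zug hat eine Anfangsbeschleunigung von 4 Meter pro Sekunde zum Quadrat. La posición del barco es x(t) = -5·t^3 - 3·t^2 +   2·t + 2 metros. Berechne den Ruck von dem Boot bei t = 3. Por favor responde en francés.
Pour résoudre ceci, nous devons prendre 3 dérivées de notre équation de la position x(t) = -5·t^3 - 3·t^2 + 2·t + 2. En prenant d/dt de x(t), nous trouvons v(t) = -15·t^2 - 6·t + 2. La dérivée de la vitesse donne l'accélération: a(t) = -30·t - 6. La dérivée de l'accélération donne le jerk: j(t) = -30. En utilisant j(t) = -30 et en substituant t = 3, nous trouvons j = -30.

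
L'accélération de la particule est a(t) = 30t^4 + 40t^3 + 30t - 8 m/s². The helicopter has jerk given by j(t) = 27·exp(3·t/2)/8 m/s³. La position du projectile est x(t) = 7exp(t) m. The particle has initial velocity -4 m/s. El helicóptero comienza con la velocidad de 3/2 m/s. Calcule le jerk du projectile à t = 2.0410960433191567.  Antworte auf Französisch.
Nous devons dériver notre équation de la position x(t) = 7·exp(t) 3 fois. En prenant d/dt de x(t), nous trouvons v(t) = 7·exp(t). En prenant d/dt de v(t), nous trouvons a(t) = 7·exp(t). La dérivée de l'accélération donne le jerk: j(t) = 7·exp(t). En utilisant j(t) = 7·exp(t) et en substituant t = 2.0410960433191567, nous trouvons j = 53.8933014256446.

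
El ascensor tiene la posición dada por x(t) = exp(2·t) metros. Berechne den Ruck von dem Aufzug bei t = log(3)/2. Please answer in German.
Wir müssen unsere Gleichung für die Position x(t) = exp(2·t) 3-mal ableiten. Mit d/dt von x(t) finden wir v(t) = 2·exp(2·t). Durch Ableiten von der Geschwindigkeit erhalten wir die Beschleunigung: a(t) = 4·exp(2·t). Die Ableitung von der Beschleunigung ergibt den Ruck: j(t) = 8·exp(2·t). Aus der Gleichung für den Ruck j(t) = 8·exp(2·t), setzen wir t = log(3)/2 ein und erhalten j = 24.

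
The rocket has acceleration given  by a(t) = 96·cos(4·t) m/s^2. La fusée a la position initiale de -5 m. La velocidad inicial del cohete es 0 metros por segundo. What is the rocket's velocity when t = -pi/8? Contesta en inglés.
Starting from acceleration a(t) = 96·cos(4·t), we take 1 integral. The antiderivative of acceleration, with v(0) = 0, gives velocity: v(t) = 24·sin(4·t). Using v(t) = 24·sin(4·t) and substituting t = -pi/8, we find v = -24.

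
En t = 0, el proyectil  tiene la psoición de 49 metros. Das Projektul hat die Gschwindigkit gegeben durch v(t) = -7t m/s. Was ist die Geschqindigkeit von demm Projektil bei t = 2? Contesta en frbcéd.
Nous avons la vitesse v(t) = -7·t. En substituant t = 2: v(2) = -14.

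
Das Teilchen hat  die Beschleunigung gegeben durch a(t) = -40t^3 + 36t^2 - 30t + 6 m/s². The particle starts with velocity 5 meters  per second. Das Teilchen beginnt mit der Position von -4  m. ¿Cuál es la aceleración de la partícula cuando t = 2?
Tenemos la aceleración a(t) = -40·t^3 + 36·t^2 - 30·t + 6. Sustituyendo t = 2: a(2) = -230.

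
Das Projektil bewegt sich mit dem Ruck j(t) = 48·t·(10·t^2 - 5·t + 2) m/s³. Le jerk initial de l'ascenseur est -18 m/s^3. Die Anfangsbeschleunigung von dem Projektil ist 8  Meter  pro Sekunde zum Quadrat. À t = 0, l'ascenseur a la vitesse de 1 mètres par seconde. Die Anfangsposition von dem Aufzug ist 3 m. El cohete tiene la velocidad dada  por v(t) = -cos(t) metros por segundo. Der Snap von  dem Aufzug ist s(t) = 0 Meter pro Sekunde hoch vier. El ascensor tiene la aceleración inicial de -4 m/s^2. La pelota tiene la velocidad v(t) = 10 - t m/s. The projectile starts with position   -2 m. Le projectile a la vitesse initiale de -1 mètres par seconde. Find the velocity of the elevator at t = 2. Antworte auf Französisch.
En partant du snap s(t) = 0, nous prenons 3 intégrales. En intégrant le snap et en utilisant la condition initiale j(0) = -18, nous obtenons j(t) = -18. L'intégrale du jerk est l'accélération. En utilisant a(0) = -4, nous obtenons a(t) = -18·t - 4. L'intégrale de l'accélération est la vitesse. En utilisant v(0) = 1, nous obtenons v(t) = -9·t^2 - 4·t + 1. De l'équation de la vitesse v(t) = -9·t^2 - 4·t + 1, nous substituons t = 2 pour obtenir v = -43.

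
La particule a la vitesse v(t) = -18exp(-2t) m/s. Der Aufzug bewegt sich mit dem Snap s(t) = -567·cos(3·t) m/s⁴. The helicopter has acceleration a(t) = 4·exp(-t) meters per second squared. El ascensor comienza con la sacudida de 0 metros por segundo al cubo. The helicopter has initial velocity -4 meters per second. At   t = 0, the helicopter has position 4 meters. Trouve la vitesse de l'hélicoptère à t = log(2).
Pour résoudre ceci, nous devons prendre 1 primitive de notre équation de l'accélération a(t) = 4·exp(-t). L'intégrale de l'accélération est la vitesse. En utilisant v(0) = -4, nous obtenons v(t) = -4·exp(-t). Nous avons la vitesse v(t) = -4·exp(-t). En substituant t = log(2): v(log(2)) = -2.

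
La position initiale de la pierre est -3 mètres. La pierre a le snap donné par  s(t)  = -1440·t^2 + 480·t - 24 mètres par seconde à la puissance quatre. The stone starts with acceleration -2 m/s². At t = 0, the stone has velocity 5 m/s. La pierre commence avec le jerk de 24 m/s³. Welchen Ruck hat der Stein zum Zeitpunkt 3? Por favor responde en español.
Partiendo del snap s(t) = -1440·t^2 + 480·t - 24, tomamos 1 integral. Tomando ∫s(t)dt y aplicando j(0) = 24, encontramos j(t) = -480·t^3 + 240·t^2 - 24·t + 24. Usando j(t) = -480·t^3 + 240·t^2 - 24·t + 24 y sustituyendo t = 3, encontramos j = -10848.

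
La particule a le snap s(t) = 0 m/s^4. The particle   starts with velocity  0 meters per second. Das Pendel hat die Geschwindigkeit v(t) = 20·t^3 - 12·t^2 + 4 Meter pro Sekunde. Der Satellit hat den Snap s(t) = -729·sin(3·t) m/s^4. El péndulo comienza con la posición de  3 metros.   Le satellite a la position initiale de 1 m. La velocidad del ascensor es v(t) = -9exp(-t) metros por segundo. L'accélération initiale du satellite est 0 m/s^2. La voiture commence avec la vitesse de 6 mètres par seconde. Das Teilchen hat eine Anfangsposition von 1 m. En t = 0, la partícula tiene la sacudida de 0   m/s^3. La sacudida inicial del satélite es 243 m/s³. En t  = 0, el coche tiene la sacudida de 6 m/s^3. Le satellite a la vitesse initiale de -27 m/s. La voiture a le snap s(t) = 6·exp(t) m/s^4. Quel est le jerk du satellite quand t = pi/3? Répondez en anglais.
We must find the antiderivative of our snap equation s(t) = -729·sin(3·t) 1 time. Finding the antiderivative of s(t) and using j(0) = 243: j(t) = 243·cos(3·t). From the given jerk equation j(t) = 243·cos(3·t), we substitute t = pi/3 to get j = -243.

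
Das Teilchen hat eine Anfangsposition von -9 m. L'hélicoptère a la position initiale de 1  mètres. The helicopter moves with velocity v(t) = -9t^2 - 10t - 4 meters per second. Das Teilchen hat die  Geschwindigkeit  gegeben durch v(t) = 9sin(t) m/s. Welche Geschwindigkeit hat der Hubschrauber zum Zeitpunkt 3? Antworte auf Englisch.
From the given velocity equation v(t) = -9·t^2 - 10·t - 4, we substitute t = 3 to get v = -115.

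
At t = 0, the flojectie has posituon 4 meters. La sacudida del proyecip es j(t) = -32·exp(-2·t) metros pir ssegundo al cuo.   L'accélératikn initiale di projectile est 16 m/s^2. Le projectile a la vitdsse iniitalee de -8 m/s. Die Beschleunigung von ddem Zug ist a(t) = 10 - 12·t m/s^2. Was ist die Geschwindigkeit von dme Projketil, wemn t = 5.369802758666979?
Um dies zu lösen, müssen wir 2 Stammfunktionen unserer Gleichung für den Ruck j(t) = -32·exp(-2·t) finden. Mit ∫j(t)dt und Anwendung von a(0) = 16, finden wir a(t) = 16·exp(-2·t). Durch Integration von der Beschleunigung und Verwendung der Anfangsbedingung v(0) = -8, erhalten wir v(t) = -8·exp(-2·t). Wir haben die Geschwindigkeit v(t) = -8·exp(-2·t). Durch Einsetzen von t = 5.369802758666979: v(5.369802758666979) = -0.000173355878429219.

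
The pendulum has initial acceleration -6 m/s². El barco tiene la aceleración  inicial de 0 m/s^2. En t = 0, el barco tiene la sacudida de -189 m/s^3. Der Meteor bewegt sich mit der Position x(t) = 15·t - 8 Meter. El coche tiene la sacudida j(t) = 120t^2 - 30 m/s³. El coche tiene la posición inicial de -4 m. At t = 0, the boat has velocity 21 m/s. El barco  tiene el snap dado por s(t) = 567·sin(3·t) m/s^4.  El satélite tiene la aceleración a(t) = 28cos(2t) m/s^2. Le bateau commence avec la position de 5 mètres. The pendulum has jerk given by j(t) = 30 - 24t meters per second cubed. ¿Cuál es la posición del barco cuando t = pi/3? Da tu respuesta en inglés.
Starting from snap s(t) = 567·sin(3·t), we take 4 antiderivatives. The antiderivative of snap is jerk. Using j(0) = -189, we get j(t) = -189·cos(3·t). Integrating jerk and using the initial condition a(0) = 0, we get a(t) = -63·sin(3·t). The integral of acceleration is velocity. Using v(0) = 21, we get v(t) = 21·cos(3·t). The antiderivative of velocity, with x(0) = 5, gives position: x(t) = 7·sin(3·t) + 5. From the given position equation x(t) = 7·sin(3·t) + 5, we substitute t = pi/3 to get x = 5.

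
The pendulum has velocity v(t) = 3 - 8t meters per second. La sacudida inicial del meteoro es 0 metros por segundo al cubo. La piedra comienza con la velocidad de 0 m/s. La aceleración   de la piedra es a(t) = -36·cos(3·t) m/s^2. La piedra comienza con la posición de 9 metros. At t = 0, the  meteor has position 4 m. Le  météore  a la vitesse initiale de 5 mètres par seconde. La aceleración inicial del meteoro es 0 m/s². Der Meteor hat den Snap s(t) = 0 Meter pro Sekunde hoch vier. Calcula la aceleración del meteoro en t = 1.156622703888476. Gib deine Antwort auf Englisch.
To solve this, we need to take 2 integrals of our snap equation s(t) = 0. Integrating snap and using the initial condition j(0) = 0, we get j(t) = 0. Integrating jerk and using the initial condition a(0) = 0, we get a(t) = 0. From the given acceleration equation a(t) = 0, we substitute t = 1.156622703888476 to get a = 0.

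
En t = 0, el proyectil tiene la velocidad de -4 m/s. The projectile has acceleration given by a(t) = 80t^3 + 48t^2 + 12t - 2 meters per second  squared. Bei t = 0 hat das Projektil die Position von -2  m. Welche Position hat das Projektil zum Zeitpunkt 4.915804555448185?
Wir müssen die Stammfunktion unserer Gleichung für die Beschleunigung a(t) = 80·t^3 + 48·t^2 + 12·t - 2 2-mal finden. Das Integral von der Beschleunigung, mit v(0) = -4, ergibt die Geschwindigkeit: v(t) = 20·t^4 + 16·t^3 + 6·t^2 - 2·t - 4. Mit ∫v(t)dt und Anwendung von x(0) = -2, finden wir x(t) = 4·t^5 + 4·t^4 + 2·t^3 - t^2 - 4·t - 2. Aus der Gleichung für die Position x(t) = 4·t^5 + 4·t^4 + 2·t^3 - t^2 - 4·t - 2, setzen wir t = 4.915804555448185 ein und erhalten x = 14009.9781557263.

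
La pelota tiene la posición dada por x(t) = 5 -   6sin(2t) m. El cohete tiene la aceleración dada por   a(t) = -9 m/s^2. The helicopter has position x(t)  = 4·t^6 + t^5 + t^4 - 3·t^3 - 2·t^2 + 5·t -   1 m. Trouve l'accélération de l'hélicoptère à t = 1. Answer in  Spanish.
Partiendo de la posición x(t) = 4·t^6 + t^5 + t^4 - 3·t^3 - 2·t^2 + 5·t - 1, tomamos 2 derivadas. La derivada de la posición da la velocidad: v(t) = 24·t^5 + 5·t^4 + 4·t^3 - 9·t^2 - 4·t + 5. La derivada de la velocidad da la aceleración: a(t) = 120·t^4 + 20·t^3 + 12·t^2 - 18·t - 4. De la ecuación de la aceleración a(t) = 120·t^4 + 20·t^3 + 12·t^2 - 18·t - 4, sustituimos t = 1 para obtener a = 130.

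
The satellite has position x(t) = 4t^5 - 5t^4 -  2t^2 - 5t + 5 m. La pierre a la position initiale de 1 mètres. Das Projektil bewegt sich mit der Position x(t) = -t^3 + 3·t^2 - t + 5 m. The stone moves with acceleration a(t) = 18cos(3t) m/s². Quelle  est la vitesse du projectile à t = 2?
En partant de la position x(t) = -t^3 + 3·t^2 - t + 5, nous prenons 1 dérivée. En prenant d/dt de x(t), nous trouvons v(t) = -3·t^2 + 6·t - 1. Nous avons la vitesse v(t) = -3·t^2 + 6·t - 1. En substituant t = 2: v(2) = -1.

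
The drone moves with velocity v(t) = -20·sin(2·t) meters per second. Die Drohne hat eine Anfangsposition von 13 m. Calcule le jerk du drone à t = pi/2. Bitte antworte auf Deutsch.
Ausgehend von der Geschwindigkeit v(t) = -20·sin(2·t), nehmen wir 2 Ableitungen. Durch Ableiten von der Geschwindigkeit erhalten wir die Beschleunigung: a(t) = -40·cos(2·t). Durch Ableiten von der Beschleunigung erhalten wir den Ruck: j(t) = 80·sin(2·t). Aus der Gleichung für den Ruck j(t) = 80·sin(2·t), setzen wir t = pi/2 ein und erhalten j = 0.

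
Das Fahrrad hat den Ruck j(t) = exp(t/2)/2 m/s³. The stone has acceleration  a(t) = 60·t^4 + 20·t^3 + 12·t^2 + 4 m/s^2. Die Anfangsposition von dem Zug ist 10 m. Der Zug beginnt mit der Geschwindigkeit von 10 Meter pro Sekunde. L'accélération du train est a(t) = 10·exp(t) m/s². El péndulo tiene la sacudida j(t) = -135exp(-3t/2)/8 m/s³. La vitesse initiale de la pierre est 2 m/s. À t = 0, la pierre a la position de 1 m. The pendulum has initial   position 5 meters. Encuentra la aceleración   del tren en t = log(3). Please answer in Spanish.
Usando a(t) = 10·exp(t) y sustituyendo t = log(3), encontramos a = 30.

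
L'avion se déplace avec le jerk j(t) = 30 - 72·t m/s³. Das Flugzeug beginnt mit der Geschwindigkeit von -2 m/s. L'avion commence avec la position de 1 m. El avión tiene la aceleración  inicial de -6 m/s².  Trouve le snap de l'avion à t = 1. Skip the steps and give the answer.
s(1) = -72.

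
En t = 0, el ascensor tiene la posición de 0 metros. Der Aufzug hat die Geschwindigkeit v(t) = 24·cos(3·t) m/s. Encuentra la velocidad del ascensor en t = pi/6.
Usando v(t) = 24·cos(3·t) y sustituyendo t = pi/6, encontramos v = 0.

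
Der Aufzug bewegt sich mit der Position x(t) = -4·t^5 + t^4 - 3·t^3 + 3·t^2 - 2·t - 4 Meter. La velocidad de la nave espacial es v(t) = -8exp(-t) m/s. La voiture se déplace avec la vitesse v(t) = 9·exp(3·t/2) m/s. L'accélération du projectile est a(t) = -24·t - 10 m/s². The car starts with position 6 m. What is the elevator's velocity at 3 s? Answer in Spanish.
Partiendo de la posición x(t) = -4·t^5 + t^4 - 3·t^3 + 3·t^2 - 2·t - 4, tomamos 1 derivada. La derivada de la posición da la velocidad: v(t) = -20·t^4 + 4·t^3 - 9·t^2 + 6·t - 2. De la ecuación de la velocidad v(t) = -20·t^4 + 4·t^3 - 9·t^2 + 6·t - 2, sustituimos t = 3 para obtener v = -1577.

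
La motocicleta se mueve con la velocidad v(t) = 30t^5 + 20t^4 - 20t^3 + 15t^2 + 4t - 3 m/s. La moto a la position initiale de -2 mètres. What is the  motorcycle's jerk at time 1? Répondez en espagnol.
Para resolver esto, necesitamos tomar 2 derivadas de nuestra ecuación de la velocidad v(t) = 30·t^5 + 20·t^4 - 20·t^3 + 15·t^2 + 4·t - 3. Derivando la velocidad, obtenemos la aceleración: a(t) = 150·t^4 + 80·t^3 - 60·t^2 + 30·t + 4. La derivada de la aceleración da la sacudida: j(t) = 600·t^3 + 240·t^2 - 120·t + 30. Tenemos la sacudida j(t) = 600·t^3 + 240·t^2 - 120·t + 30. Sustituyendo t = 1: j(1) = 750.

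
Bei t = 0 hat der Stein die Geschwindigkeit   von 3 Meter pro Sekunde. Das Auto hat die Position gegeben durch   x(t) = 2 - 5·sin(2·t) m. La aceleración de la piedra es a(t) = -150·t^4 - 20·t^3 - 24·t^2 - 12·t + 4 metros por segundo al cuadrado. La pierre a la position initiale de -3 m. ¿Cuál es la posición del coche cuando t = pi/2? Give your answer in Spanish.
De la ecuación de la posición x(t) = 2 - 5·sin(2·t), sustituimos t = pi/2 para obtener x = 2.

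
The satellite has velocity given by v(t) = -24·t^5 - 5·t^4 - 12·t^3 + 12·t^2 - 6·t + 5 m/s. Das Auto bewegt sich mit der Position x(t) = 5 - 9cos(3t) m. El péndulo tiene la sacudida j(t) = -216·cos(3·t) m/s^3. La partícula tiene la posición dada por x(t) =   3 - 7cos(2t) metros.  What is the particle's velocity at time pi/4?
Starting from position x(t) = 3 - 7·cos(2·t), we take 1 derivative. Taking d/dt of x(t), we find v(t) = 14·sin(2·t). We have velocity v(t) = 14·sin(2·t). Substituting t = pi/4: v(pi/4) = 14.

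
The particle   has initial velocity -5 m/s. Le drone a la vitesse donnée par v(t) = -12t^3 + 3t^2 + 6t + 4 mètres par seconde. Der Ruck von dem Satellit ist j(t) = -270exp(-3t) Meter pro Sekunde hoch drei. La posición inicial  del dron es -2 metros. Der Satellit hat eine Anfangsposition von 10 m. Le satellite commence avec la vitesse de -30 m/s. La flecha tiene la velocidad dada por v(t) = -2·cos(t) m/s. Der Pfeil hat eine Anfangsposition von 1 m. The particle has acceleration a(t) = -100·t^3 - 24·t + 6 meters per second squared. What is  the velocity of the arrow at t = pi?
Using v(t) = -2·cos(t) and substituting t = pi, we find v = 2.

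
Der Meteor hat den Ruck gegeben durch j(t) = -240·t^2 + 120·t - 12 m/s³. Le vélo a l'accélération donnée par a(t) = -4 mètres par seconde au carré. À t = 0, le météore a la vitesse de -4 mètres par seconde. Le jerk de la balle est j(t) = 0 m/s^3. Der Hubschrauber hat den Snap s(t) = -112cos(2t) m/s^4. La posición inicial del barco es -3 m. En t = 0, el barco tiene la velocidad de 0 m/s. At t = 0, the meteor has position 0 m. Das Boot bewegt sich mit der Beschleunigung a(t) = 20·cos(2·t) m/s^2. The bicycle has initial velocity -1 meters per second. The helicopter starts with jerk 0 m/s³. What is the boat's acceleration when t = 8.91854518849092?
We have acceleration a(t) = 20·cos(2·t). Substituting t = 8.91854518849092: a(8.91854518849092) = 10.5954241055739.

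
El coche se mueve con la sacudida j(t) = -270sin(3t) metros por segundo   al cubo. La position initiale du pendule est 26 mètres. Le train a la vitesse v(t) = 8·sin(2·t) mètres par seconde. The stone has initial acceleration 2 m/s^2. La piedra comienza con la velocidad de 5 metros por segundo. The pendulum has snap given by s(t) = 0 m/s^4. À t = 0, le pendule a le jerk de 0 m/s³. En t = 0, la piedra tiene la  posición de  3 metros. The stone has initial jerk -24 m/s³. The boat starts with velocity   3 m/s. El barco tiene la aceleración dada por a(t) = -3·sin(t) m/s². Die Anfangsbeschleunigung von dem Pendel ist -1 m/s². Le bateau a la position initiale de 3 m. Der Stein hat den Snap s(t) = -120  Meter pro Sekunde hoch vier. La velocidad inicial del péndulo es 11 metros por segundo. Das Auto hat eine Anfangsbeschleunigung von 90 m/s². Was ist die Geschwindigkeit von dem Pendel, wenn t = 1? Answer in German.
Ausgehend von dem Snap s(t) = 0, nehmen wir 3 Stammfunktionen. Das Integral von dem Snap ist der Ruck. Mit j(0) = 0 erhalten wir j(t) = 0. Durch Integration von dem Ruck und Verwendung der Anfangsbedingung a(0) = -1, erhalten wir a(t) = -1. Mit ∫a(t)dt und Anwendung von v(0) = 11, finden wir v(t) = 11 - t. Aus der Gleichung für die Geschwindigkeit v(t) = 11 - t, setzen wir t = 1 ein und erhalten v = 10.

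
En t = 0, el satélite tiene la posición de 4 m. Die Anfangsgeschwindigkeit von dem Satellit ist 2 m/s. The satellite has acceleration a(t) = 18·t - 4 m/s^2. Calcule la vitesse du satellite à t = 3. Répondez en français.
En partant de l'accélération a(t) = 18·t - 4, nous prenons 1 intégrale. L'intégrale de l'accélération, avec v(0) = 2, donne la vitesse: v(t) = 9·t^2 - 4·t + 2. Nous avons la vitesse v(t) = 9·t^2 - 4·t + 2. En substituant t = 3: v(3) = 71.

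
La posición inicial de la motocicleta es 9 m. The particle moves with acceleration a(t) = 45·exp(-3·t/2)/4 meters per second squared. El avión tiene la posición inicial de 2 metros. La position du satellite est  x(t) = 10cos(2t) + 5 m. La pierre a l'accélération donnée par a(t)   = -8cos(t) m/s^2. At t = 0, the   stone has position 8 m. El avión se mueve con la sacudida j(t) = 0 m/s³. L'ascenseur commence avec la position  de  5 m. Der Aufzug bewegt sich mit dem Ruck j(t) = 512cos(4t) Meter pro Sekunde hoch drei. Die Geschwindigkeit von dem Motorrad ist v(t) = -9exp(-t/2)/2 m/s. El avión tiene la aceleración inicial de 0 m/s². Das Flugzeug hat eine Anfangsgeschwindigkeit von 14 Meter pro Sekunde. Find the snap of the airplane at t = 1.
We must differentiate our jerk equation j(t) = 0 1 time. Taking d/dt of j(t), we find s(t) = 0. Using s(t) = 0 and substituting t = 1, we find s = 0.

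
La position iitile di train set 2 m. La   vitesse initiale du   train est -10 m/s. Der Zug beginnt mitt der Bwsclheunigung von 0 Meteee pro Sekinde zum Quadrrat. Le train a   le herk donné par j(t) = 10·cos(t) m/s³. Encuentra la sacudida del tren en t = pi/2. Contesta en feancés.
Nous avons le jerk j(t) = 10·cos(t). En substituant t = pi/2: j(pi/2) = 0.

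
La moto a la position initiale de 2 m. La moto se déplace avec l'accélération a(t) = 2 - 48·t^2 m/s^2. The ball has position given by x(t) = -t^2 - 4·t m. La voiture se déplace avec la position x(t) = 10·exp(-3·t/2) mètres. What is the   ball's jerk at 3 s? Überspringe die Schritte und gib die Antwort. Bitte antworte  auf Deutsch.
j(3) = 0.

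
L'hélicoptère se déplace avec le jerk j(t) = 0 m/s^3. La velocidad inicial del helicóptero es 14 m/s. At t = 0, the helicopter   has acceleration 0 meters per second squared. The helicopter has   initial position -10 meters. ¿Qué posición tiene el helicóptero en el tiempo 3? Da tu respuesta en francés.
En partant du jerk j(t) = 0, nous prenons 3 primitives. L'intégrale du jerk, avec a(0) = 0, donne l'accélération: a(t) = 0. En prenant ∫a(t)dt et en appliquant v(0) = 14, nous trouvons v(t) = 14. En intégrant la vitesse et en utilisant la condition initiale x(0) = -10, nous obtenons x(t) = 14·t - 10. Nous avons la position x(t) = 14·t - 10. En substituant t = 3: x(3) = 32.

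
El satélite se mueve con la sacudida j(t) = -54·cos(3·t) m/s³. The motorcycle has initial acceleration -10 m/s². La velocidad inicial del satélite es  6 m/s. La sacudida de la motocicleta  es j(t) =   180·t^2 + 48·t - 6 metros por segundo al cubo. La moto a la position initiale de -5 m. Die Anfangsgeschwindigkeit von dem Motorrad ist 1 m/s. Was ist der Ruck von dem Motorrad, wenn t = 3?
Aus der Gleichung für den Ruck j(t) = 180·t^2 + 48·t - 6, setzen wir t = 3 ein und erhalten j = 1758.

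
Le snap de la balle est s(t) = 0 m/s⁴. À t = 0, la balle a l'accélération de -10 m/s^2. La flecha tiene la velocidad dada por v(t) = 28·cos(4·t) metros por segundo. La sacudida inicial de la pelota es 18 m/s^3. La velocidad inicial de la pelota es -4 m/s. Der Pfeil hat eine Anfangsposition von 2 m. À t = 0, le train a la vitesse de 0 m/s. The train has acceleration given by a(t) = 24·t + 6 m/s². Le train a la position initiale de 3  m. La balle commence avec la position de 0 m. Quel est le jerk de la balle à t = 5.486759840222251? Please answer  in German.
Um dies zu lösen, müssen wir 1 Stammfunktion unserer Gleichung für den Snap s(t) = 0 finden. Das Integral von dem Snap, mit j(0) = 18, ergibt den Ruck: j(t) = 18. Aus der Gleichung für den Ruck j(t) = 18, setzen wir t = 5.486759840222251 ein und erhalten j = 18.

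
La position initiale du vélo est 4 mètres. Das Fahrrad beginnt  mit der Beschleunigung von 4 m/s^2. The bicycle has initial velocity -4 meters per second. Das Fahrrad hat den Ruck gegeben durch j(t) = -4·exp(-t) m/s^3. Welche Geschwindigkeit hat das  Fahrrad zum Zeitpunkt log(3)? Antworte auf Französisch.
Pour résoudre ceci, nous devons prendre 2 intégrales de notre équation du jerk j(t) = -4·exp(-t). En intégrant le jerk et en utilisant la condition initiale a(0) = 4, nous obtenons a(t) = 4·exp(-t). En prenant ∫a(t)dt et en appliquant v(0) = -4, nous trouvons v(t) = -4·exp(-t). Nous avons la vitesse v(t) = -4·exp(-t). En substituant t = log(3): v(log(3)) = -4/3.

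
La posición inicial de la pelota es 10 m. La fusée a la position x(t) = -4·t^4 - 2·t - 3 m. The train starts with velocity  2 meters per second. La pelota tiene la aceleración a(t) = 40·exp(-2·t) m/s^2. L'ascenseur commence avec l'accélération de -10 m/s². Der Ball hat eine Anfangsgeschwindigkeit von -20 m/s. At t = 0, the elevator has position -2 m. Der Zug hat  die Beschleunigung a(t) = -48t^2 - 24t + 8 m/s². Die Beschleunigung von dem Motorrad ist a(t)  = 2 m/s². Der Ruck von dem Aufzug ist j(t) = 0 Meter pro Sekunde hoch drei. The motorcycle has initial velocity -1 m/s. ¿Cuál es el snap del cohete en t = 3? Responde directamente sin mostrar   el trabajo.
La respuesta es -96.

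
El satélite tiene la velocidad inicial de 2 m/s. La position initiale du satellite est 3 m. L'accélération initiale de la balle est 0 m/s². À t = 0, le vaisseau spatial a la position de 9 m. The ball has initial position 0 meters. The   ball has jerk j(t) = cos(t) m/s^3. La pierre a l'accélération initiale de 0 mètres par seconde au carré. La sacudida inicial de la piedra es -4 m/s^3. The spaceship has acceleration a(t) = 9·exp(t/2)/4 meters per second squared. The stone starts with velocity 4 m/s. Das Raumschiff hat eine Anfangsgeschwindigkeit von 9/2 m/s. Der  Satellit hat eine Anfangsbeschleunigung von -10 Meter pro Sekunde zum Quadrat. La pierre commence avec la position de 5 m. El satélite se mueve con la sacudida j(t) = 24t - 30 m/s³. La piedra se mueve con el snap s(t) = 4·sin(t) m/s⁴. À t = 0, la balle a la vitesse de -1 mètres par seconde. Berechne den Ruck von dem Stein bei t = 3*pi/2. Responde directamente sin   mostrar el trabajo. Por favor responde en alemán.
Der Ruck bei t = 3*pi/2 ist j = 0.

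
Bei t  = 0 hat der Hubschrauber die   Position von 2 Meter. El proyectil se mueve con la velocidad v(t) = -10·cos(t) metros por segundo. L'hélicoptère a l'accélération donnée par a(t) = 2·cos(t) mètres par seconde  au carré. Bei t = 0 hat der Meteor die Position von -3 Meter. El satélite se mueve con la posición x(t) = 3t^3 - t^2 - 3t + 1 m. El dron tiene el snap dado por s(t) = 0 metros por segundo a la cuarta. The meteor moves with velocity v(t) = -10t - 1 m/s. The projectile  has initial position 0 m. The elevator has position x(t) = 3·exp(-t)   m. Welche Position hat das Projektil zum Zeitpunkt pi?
Wir müssen unsere Gleichung für die Geschwindigkeit v(t) = -10·cos(t) 1-mal integrieren. Durch Integration von der Geschwindigkeit und Verwendung der Anfangsbedingung x(0) = 0, erhalten wir x(t) = -10·sin(t). Mit x(t) = -10·sin(t) und Einsetzen von t = pi, finden wir x = 0.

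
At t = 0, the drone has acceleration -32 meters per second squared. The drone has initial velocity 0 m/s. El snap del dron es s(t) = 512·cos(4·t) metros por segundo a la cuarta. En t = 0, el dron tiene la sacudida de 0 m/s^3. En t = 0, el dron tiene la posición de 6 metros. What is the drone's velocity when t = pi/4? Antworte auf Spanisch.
Necesitamos integrar nuestra ecuación del snap s(t) = 512·cos(4·t) 3 veces. La antiderivada del snap, con j(0) = 0, da la sacudida: j(t) = 128·sin(4·t). La antiderivada de la sacudida, con a(0) = -32, da la aceleración: a(t) = -32·cos(4·t). Tomando ∫a(t)dt y aplicando v(0) = 0, encontramos v(t) = -8·sin(4·t). Tenemos la velocidad v(t) = -8·sin(4·t). Sustituyendo t = pi/4: v(pi/4) = 0.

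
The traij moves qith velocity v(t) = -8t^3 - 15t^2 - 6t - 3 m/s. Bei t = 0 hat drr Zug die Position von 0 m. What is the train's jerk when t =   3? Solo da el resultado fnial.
The answer is -174.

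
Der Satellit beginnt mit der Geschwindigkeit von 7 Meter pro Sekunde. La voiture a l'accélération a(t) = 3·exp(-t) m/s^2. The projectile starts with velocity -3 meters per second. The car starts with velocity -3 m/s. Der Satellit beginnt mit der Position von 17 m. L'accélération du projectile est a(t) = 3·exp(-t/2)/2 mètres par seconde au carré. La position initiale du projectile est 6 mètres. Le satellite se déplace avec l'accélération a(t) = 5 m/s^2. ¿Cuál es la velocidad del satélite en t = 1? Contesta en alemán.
Ausgehend von der Beschleunigung a(t) = 5, nehmen wir 1 Stammfunktion. Mit ∫a(t)dt und Anwendung von v(0) = 7, finden wir v(t) = 5·t + 7. Aus der Gleichung für die Geschwindigkeit v(t) = 5·t + 7, setzen wir t = 1 ein und erhalten v = 12.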